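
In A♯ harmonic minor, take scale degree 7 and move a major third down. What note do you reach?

E#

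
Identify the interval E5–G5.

minor third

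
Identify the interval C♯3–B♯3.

major seventh

The letter names run C→B, a span of 6 letter steps, so the interval is some kind of seventh.
C# to B# is 11 semitones. A major seventh is 11, so 11 makes it major.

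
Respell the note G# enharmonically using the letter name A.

Ab

G# is pitch class 8. The letter A alone is pitch class 9.
To reach pitch class 8 from A requires an offset of -1 semitone, i.e. flat: Ab.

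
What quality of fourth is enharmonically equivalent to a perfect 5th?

doubly augmented

A perfect fifth spans 7 semitones.
A fourth spanning 7 semitones is doubly augmented (the perfect fourth is 5).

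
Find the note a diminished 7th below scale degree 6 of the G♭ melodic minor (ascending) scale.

F#

Scale degree 6 of Gb melodic minor (ascending) is Eb.
A diminished seventh (9 semitones) below Eb lands on the letter F, giving F#.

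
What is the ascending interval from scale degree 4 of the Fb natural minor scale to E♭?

Scale degree 4 of Fb natural minor is Bbb.
Bbb up to Eb: letters B→E make it a fourth; 6 semitones makes it augmented.

augmented fourth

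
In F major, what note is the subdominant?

The F major scale runs F G A Bb C D E.
Degree 4 is Bb.

Bb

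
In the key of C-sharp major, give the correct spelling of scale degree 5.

Degree 5 takes the letter 4 steps above C, which is G.
In major, degree 5 sits 7 semitones above the tonic. C# + 7 semitones is pitch class 8, spelled on G as G#.

G#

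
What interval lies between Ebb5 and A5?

doubly augmented fourth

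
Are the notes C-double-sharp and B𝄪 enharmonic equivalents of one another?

No

C## is pitch class 2; B## is pitch class 1.
The pitch classes differ (2 vs. 1), so they are not enharmonic equivalents.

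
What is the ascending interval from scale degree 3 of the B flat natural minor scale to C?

Scale degree 3 of Bb natural minor is Db.
Db up to C: letters D→C make it a seventh; 11 semitones makes it major.

major seventh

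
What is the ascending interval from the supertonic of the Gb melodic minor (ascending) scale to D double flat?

The supertonic of Gb melodic minor (ascending) is Ab.
Ab up to Dbb: letters A→D make it a fourth; 4 semitones makes it diminished.

diminished fourth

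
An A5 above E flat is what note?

B

E up a perfect fifth is B, so the target letter is B.
From Eb, an augmented fifth is 8 semitones up: B.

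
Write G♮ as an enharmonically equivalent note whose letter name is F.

F##

Plain F sits 2 semitones below G, so on the letter F the same pitch needs a double sharp: F##.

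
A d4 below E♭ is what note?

B

E down a perfect fourth is B, so the target letter is B.
From Eb, a diminished fourth is 4 semitones down: B.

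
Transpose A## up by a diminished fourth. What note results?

D#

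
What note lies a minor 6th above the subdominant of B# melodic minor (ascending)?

The subdominant of B# melodic minor (ascending) is E#.
A minor sixth (8 semitones) above E# lands on the letter C, giving C#.

C#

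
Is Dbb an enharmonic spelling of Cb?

Dbb is pitch class 0; Cb is pitch class 11.
The pitch classes differ (0 vs. 11), so they are not enharmonic equivalents.

No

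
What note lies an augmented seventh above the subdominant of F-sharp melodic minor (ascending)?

The subdominant of F# melodic minor (ascending) is B.
An augmented seventh (12 semitones) above B lands on the letter A, giving A##.

A##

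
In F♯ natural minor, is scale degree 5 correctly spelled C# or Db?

C#

Each scale degree takes a distinct letter name. Degree 5 of a scale on F must use the letter C.
C# and Db are enharmonically the same pitch, but only C# uses the letter C, so it is the correct spelling here.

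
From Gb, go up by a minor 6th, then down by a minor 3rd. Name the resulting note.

Cb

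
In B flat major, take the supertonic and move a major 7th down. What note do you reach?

Db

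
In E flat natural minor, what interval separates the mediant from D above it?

augmented fifth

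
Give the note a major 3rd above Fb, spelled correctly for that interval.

Ab

A third above F lands on the letter A.
A major third spans 4 semitones, so Fb moves to pitch class 8. On the letter A that is Ab.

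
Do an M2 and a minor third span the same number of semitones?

A major second spans 2 semitones; a minor third spans 3.
The spans differ, so they are not enharmonic equivalents.

No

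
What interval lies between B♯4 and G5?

diminished sixth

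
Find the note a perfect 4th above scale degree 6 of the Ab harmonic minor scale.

Bbb

Scale degree 6 of Ab harmonic minor is Fb.
A perfect fourth (5 semitones) above Fb lands on the letter B, giving Bbb.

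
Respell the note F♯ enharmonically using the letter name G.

Plain G sits 1 semitone above F#, so on the letter G the same pitch needs a flat: Gb.

Gb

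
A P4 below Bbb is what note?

Fb

B down a perfect fourth is F#, so the target letter is F.
From Bbb, a perfect fourth is 5 semitones down: Fb.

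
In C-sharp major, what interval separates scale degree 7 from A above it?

diminished seventh

Scale degree 7 of C# major is B#.
B# up to A: letters B→A make it a seventh; 9 semitones makes it diminished.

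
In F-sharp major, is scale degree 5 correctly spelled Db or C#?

C#

Each scale degree takes a distinct letter name. Degree 5 of a scale on F must use the letter C.
C# and Db are enharmonically the same pitch, but only C# uses the letter C, so it is the correct spelling here.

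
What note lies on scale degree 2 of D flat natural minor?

Eb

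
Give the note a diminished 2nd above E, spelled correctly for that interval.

E up a major second is F#, so the target letter is F.
From E, a diminished second is 0 semitones up: Fb.

Fb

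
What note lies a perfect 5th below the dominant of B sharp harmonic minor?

B#

The dominant of B# harmonic minor is F##.
A perfect fifth (7 semitones) below F## lands on the letter B, giving B#.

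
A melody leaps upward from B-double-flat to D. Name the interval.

Counting letters B–C–D gives a third.
Bbb→D = 5 semitones, 1 wider than the major third (4), so augmented.

augmented third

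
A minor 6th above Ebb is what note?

Cbb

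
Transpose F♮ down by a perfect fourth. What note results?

A fourth below F lands on the letter C.
A perfect fourth spans 5 semitones, so F moves to pitch class 0. On the letter C that is C.

C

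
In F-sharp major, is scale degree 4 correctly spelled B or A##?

Each scale degree takes a distinct letter name. Degree 4 of a scale on F must use the letter B.
B and A## are enharmonically the same pitch, but only B uses the letter B, so it is the correct spelling here.

B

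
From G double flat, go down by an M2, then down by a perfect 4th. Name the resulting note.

Cbb

A major second down from Gbb is Fbb (letter F, 2 semitones down).
A perfect fourth down from Fbb is Cbb (letter C, 5 semitones down).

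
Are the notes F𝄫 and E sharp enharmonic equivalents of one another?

Fbb is pitch class 3; E# is pitch class 5.
The pitch classes differ (3 vs. 5), so they are not enharmonic equivalents.

No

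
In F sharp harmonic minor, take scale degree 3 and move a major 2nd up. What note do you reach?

Scale degree 3 of F# harmonic minor is A.
A major second (2 semitones) above A lands on the letter B, giving B.

B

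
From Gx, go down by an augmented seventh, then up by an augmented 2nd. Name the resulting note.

B#

An augmented seventh down from G## is A (letter A, 12 semitones down).
An augmented second up from A is B# (letter B, 3 semitones up).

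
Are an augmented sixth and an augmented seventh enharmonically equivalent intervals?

An augmented sixth spans 10 semitones; an augmented seventh spans 12.
The spans differ, so they are not enharmonic equivalents.

No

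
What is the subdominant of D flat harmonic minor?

Gb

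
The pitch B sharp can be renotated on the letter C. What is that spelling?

C

Plain C sits at the same pitch as B#, so on the letter C the same pitch needs a natural: C.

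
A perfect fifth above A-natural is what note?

A fifth above A lands on the letter E.
A perfect fifth spans 7 semitones, so A moves to pitch class 4. On the letter E that is E.

E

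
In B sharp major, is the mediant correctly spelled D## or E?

Each scale degree takes a distinct letter name. Degree 3 of a scale on B must use the letter D.
D## and E are enharmonically the same pitch, but only D## uses the letter D, so it is the correct spelling here.

D##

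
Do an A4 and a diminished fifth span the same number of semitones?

Yes

An augmented fourth spans 6 semitones; a diminished fifth spans 6.
They are enharmonically equivalent.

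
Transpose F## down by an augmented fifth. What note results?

A fifth below F lands on the letter B.
An augmented fifth spans 8 semitones, so F## moves to pitch class 11. On the letter B that is B.

B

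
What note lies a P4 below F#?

A fourth below F lands on the letter C.
A perfect fourth spans 5 semitones, so F# moves to pitch class 1. On the letter C that is C#.

C#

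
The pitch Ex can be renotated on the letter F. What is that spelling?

F#

Plain F sits 1 semitone below E##, so on the letter F the same pitch needs a sharp: F#.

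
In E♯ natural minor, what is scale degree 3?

Degree 3 takes the letter 2 steps above E, which is G.
In natural minor, degree 3 sits 3 semitones above the tonic. E# + 3 semitones is pitch class 8, spelled on G as G#.

G#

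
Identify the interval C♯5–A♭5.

Counting letters C–D–E–F–G–A gives a sixth.
C#→Ab = 7 semitones, 2 narrower than the major sixth (9), so diminished.

diminished sixth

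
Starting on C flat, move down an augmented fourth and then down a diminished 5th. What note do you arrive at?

An augmented fourth down from Cb is Gbb (letter G, 6 semitones down).
A diminished fifth down from Gbb is Cb (letter C, 6 semitones down).

Cb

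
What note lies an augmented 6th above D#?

D up a major sixth is B, so the target letter is B.
From D#, an augmented sixth is 10 semitones up: B##.

B##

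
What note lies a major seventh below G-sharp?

A

G down a major seventh is Ab, so the target letter is A.
From G#, a major seventh is 11 semitones down: A.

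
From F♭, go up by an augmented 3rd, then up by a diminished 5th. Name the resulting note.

Eb

An augmented third up from Fb is A (letter A, 5 semitones up).
A diminished fifth up from A is Eb (letter E, 6 semitones up).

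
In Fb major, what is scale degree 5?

The Fb major scale runs Fb Gb Ab Bbb Cb Db Eb.
Degree 5 is Cb.

Cb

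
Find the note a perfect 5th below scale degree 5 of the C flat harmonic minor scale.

Cb

Scale degree 5 of Cb harmonic minor is Gb.
A perfect fifth (7 semitones) below Gb lands on the letter C, giving Cb.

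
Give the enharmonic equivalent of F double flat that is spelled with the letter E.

Eb

Plain E sits 1 semitone above Fbb, so on the letter E the same pitch needs a flat: Eb.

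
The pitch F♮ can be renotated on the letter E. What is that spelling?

E#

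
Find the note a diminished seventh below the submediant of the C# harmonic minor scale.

B#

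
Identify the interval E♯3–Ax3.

The letter names run E→A, a span of 3 letter steps, so the interval is some kind of fourth.
E# to A## is 6 semitones. A perfect fourth is 5, so 6 makes it augmented.

augmented fourth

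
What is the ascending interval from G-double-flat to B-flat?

augmented third

The letter names run G→B, a span of 2 letter steps, so the interval is some kind of third.
Gbb to Bb is 5 semitones. A major third is 4, so 5 makes it augmented.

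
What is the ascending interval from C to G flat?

diminished fifth

Counting letters C–D–E–F–G gives a fifth.
C→Gb = 6 semitones, 1 narrower than the perfect fifth (7), so diminished.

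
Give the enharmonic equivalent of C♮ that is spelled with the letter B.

B#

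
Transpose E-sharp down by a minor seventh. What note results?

F##

E down a major seventh is F, so the target letter is F.
From E#, a minor seventh is 10 semitones down: F##.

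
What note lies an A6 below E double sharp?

E down a major sixth is G, so the target letter is G.
From E##, an augmented sixth is 10 semitones down: G#.

G#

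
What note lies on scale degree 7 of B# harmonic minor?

The B# harmonic minor scale runs B# C## D# E# F## G# A##.
Degree 7 is A##.

A##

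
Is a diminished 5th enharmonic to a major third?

No

A diminished fifth spans 6 semitones; a major third spans 4.
The spans differ, so they are not enharmonic equivalents.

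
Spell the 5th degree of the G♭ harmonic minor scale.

Db

The Gb harmonic minor scale runs Gb Ab Bbb Cb Db Ebb F.
Degree 5 is Db.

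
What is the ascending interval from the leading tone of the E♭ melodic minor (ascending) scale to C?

The leading tone of Eb melodic minor (ascending) is D.
D up to C: letters D→C make it a seventh; 10 semitones makes it minor.

minor seventh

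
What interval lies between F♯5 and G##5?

augmented second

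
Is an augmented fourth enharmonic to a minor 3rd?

No

An augmented fourth spans 6 semitones; a minor third spans 3.
The spans differ, so they are not enharmonic equivalents.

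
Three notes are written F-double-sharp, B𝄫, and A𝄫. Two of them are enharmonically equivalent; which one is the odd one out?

In 12-tone equal temperament, enharmonic equivalents share a pitch class. F## is pitch class 7; Bbb is pitch class 9; Abb is pitch class 7.
F## and Abb share pitch class 7, while Bbb is pitch class 9.

Bbb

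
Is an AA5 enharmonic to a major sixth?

Yes

A doubly augmented fifth spans 9 semitones; a major sixth spans 9.
They are enharmonically equivalent.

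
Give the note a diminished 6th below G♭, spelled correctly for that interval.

B

A sixth below G lands on the letter B.
A diminished sixth spans 7 semitones, so Gb moves to pitch class 11. On the letter B that is B.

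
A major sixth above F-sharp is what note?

F up a major sixth is D, so the target letter is D.
From F#, a major sixth is 9 semitones up: D#.

D#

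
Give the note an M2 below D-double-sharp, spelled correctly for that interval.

A second below D lands on the letter C.
A major second spans 2 semitones, so D## moves to pitch class 2. On the letter C that is C##.

C##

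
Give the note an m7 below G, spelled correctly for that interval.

G down a major seventh is Ab, so the target letter is A.
From G, a minor seventh is 10 semitones down: A.

A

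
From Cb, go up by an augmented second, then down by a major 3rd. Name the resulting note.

An augmented second up from Cb is D (letter D, 3 semitones up).
A major third down from D is Bb (letter B, 4 semitones down).

Bb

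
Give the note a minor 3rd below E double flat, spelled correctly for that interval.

E down a major third is C, so the target letter is C.
From Ebb, a minor third is 3 semitones down: Cb.

Cb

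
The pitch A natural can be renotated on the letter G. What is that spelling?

A is pitch class 9. The letter G alone is pitch class 7.
To reach pitch class 9 from G requires an offset of +2 semitones, i.e. double sharp: G##.

G##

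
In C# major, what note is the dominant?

Degree 5 takes the letter 4 steps above C, which is G.
In major, degree 5 sits 7 semitones above the tonic. C# + 7 semitones is pitch class 8, spelled on G as G#.

G#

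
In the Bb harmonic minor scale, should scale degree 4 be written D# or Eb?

Each scale degree takes a distinct letter name. Degree 4 of a scale on B must use the letter E.
Eb and D# are enharmonically the same pitch, but only Eb uses the letter E, so it is the correct spelling here.

Eb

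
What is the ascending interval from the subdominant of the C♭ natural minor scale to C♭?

perfect fifth

The subdominant of Cb natural minor is Fb.
Fb up to Cb: letters F→C make it a fifth; 7 semitones makes it perfect.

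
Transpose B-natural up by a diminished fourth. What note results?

A fourth above B lands on the letter E.
A diminished fourth spans 4 semitones, so B moves to pitch class 3. On the letter E that is Eb.

Eb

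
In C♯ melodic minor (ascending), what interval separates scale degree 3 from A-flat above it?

Scale degree 3 of C# melodic minor (ascending) is E.
E up to Ab: letters E→A make it a fourth; 4 semitones makes it diminished.

diminished fourth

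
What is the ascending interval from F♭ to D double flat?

The letter names run F→D, a span of 5 letter steps, so the interval is some kind of sixth.
Fb to Dbb is 8 semitones. A major sixth is 9, so 8 makes it minor.

minor sixth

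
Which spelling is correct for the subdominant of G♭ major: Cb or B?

Cb

Each scale degree takes a distinct letter name. Degree 4 of a scale on G must use the letter C.
Cb and B are enharmonically the same pitch, but only Cb uses the letter C, so it is the correct spelling here.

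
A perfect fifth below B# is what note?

A fifth below B lands on the letter E.
A perfect fifth spans 7 semitones, so B# moves to pitch class 5. On the letter E that is E#.

E#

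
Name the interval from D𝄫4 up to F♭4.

The letter names run D→F, a span of 2 letter steps, so the interval is some kind of third.
Dbb to Fb is 4 semitones. A major third is 4, so 4 makes it major.

major third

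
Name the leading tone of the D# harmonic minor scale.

Degree 7 takes the letter 6 steps above D, which is C.
In harmonic minor, degree 7 sits 11 semitones above the tonic. D# + 11 semitones is pitch class 2, spelled on C as C##.

C##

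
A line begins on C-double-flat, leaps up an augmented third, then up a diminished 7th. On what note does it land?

Dbb

An augmented third up from Cbb is Eb (letter E, 5 semitones up).
A diminished seventh up from Eb is Dbb (letter D, 9 semitones up).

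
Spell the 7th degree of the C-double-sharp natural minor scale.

Degree 7 takes the letter 6 steps above C, which is B.
In natural minor, degree 7 sits 10 semitones above the tonic. C## + 10 semitones is pitch class 0, spelled on B as B#.

B#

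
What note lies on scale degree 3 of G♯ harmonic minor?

B

Degree 3 takes the letter 2 steps above G, which is B.
In harmonic minor, degree 3 sits 3 semitones above the tonic. G# + 3 semitones is pitch class 11, spelled on B as B.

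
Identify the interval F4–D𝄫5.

Counting letters F–G–A–B–C–D gives a sixth.
F→Dbb = 7 semitones, 2 narrower than the major sixth (9), so diminished.

diminished sixth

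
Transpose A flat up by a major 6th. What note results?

F

A sixth above A lands on the letter F.
A major sixth spans 9 semitones, so Ab moves to pitch class 5. On the letter F that is F.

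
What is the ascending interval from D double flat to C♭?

major seventh

Counting letters D–E–F–G–A–B–C gives a seventh.
Dbb→Cb = 11 semitones, exactly the major seventh.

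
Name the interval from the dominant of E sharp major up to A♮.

diminished seventh

The dominant of E# major is B#.
B# up to A: letters B→A make it a seventh; 9 semitones makes it diminished.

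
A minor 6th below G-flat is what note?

Bb

A sixth below G lands on the letter B.
A minor sixth spans 8 semitones, so Gb moves to pitch class 10. On the letter B that is Bb.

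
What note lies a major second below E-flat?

Db

E down a major second is D, so the target letter is D.
From Eb, a major second is 2 semitones down: Db.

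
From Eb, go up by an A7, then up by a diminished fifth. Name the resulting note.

A

An augmented seventh up from Eb is D# (letter D, 12 semitones up).
A diminished fifth up from D# is A (letter A, 6 semitones up).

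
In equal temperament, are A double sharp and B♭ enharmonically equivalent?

A## is pitch class 11; Bb is pitch class 10.
The pitch classes differ (11 vs. 10), so they are not enharmonic equivalents.

No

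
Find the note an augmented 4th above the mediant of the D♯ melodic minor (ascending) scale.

B#

The mediant of D# melodic minor (ascending) is F#.
An augmented fourth (6 semitones) above F# lands on the letter B, giving B#.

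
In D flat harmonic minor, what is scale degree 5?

The Db harmonic minor scale runs Db Eb Fb Gb Ab Bbb C.
Degree 5 is Ab.

Ab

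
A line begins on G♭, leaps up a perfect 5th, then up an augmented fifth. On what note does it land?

A

A perfect fifth up from Gb is Db (letter D, 7 semitones up).
An augmented fifth up from Db is A (letter A, 8 semitones up).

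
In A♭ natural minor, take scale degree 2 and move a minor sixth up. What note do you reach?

Scale degree 2 of Ab natural minor is Bb.
A minor sixth (8 semitones) above Bb lands on the letter G, giving Gb.

Gb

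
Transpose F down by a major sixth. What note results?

F down a major sixth is Ab, so the target letter is A.
From F, a major sixth is 9 semitones down: Ab.

Ab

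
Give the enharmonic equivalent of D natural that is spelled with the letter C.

C##

D is pitch class 2. The letter C alone is pitch class 0.
To reach pitch class 2 from C requires an offset of +2 semitones, i.e. double sharp: C##.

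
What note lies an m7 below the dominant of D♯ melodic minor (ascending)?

The dominant of D# melodic minor (ascending) is A#.
A minor seventh (10 semitones) below A# lands on the letter B, giving B#.

B#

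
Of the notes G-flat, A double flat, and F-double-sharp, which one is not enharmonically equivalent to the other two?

Gb

In 12-tone equal temperament, enharmonic equivalents share a pitch class. Gb is pitch class 6; Abb is pitch class 7; F## is pitch class 7.
Abb and F## share pitch class 7, while Gb is pitch class 6.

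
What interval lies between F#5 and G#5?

major second

The letter names run F→G, a span of 1 letter step, so the interval is some kind of second.
F# to G# is 2 semitones. A major second is 2, so 2 makes it major.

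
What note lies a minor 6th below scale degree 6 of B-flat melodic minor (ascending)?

Scale degree 6 of Bb melodic minor (ascending) is G.
A minor sixth (8 semitones) below G lands on the letter B, giving B.

B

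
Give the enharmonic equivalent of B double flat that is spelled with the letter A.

A

Plain A sits at the same pitch as Bbb, so on the letter A the same pitch needs a natural: A.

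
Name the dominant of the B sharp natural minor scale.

Degree 5 takes the letter 4 steps above B, which is F.
In natural minor, degree 5 sits 7 semitones above the tonic. B# + 7 semitones is pitch class 7, spelled on F as F##.

F##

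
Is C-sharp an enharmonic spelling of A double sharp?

No

Two spellings are enharmonically equivalent only if they share a pitch class.
Here C# → 1, A## → 11; 1 ≠ 11, so they are not.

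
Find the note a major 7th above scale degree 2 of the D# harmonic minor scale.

Scale degree 2 of D# harmonic minor is E#.
A major seventh (11 semitones) above E# lands on the letter D, giving D##.

D##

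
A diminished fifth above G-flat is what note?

Dbb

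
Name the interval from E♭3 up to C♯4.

augmented sixth

The letter names run E→C, a span of 5 letter steps, so the interval is some kind of sixth.
Eb to C# is 10 semitones. A major sixth is 9, so 10 makes it augmented.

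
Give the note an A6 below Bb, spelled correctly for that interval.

B down a major sixth is D, so the target letter is D.
From Bb, an augmented sixth is 10 semitones down: Dbb.

Dbb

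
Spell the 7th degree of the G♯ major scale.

F##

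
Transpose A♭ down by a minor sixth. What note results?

A sixth below A lands on the letter C.
A minor sixth spans 8 semitones, so Ab moves to pitch class 0. On the letter C that is C.

C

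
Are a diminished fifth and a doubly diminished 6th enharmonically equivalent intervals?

A diminished fifth spans 6 semitones; a doubly diminished sixth spans 6.
They are enharmonically equivalent.

Yes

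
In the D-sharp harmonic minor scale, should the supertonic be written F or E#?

E#

Each scale degree takes a distinct letter name. Degree 2 of a scale on D must use the letter E.
E# and F are enharmonically the same pitch, but only E# uses the letter E, so it is the correct spelling here.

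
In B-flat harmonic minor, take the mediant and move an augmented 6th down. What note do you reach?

Fbb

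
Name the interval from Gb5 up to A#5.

doubly augmented second

Counting letters G–A gives a second.
Gb→A# = 4 semitones, 2 wider than the major second (2), so doubly augmented.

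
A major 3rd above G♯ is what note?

B#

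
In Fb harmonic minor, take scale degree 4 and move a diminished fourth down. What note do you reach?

Scale degree 4 of Fb harmonic minor is Bbb.
A diminished fourth (4 semitones) below Bbb lands on the letter F, giving F.

F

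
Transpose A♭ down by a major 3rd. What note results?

A third below A lands on the letter F.
A major third spans 4 semitones, so Ab moves to pitch class 4. On the letter F that is Fb.

Fb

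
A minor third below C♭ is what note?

C down a major third is Ab, so the target letter is A.
From Cb, a minor third is 3 semitones down: Ab.

Ab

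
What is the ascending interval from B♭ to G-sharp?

augmented sixth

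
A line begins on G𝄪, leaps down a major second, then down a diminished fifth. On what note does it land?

B##

A major second down from G## is F## (letter F, 2 semitones down).
A diminished fifth down from F## is B## (letter B, 6 semitones down).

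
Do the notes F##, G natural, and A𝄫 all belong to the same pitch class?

F## is pitch class 7; G is pitch class 7; Abb is pitch class 7.
All spellings map to pitch class 7, so they are enharmonically equivalent.

Yes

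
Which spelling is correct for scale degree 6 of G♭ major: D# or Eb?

Each scale degree takes a distinct letter name. Degree 6 of a scale on G must use the letter E.
Eb and D# are enharmonically the same pitch, but only Eb uses the letter E, so it is the correct spelling here.

Eb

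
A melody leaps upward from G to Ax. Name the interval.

doubly augmented second

The letter names run G→A, a span of 1 letter step, so the interval is some kind of second.
G to A## is 4 semitones. A major second is 2, so 4 makes it doubly augmented.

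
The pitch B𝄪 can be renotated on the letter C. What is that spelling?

C#

B## is pitch class 1. The letter C alone is pitch class 0.
To reach pitch class 1 from C requires an offset of +1 semitone, i.e. sharp: C#.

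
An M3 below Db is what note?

D down a major third is Bb, so the target letter is B.
From Db, a major third is 4 semitones down: Bbb.

Bbb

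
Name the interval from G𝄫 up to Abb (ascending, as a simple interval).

major second

The letter names run G→A, a span of 1 letter step, so the interval is some kind of second.
Gbb to Abb is 2 semitones. A major second is 2, so 2 makes it major.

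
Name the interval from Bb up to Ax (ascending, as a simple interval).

doubly augmented seventh

Counting letters B–C–D–E–F–G–A gives a seventh.
Bb→A## = 13 semitones, 2 wider than the major seventh (11), so doubly augmented.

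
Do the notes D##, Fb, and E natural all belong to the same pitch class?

D## = pitch class 4 and Fb = pitch class 4 and E = pitch class 4 — the same pitch class, so they are enharmonic equivalents.

Yes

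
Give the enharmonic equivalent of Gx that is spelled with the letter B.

G## is pitch class 9. The letter B alone is pitch class 11.
To reach pitch class 9 from B requires an offset of -2 semitones, i.e. double flat: Bbb.

Bbb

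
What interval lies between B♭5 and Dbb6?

The letter names run B→D, a span of 2 letter steps, so the interval is some kind of third.
Bb to Dbb is 2 semitones. A major third is 4, so 2 makes it diminished.

diminished third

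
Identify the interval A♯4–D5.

diminished fourth

Counting letters A–B–C–D gives a fourth.
A#→D = 4 semitones, 1 narrower than the perfect fourth (5), so diminished.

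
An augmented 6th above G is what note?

A sixth above G lands on the letter E.
An augmented sixth spans 10 semitones, so G moves to pitch class 5. On the letter E that is E#.

E#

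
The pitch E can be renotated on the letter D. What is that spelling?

Plain D sits 2 semitones below E, so on the letter D the same pitch needs a double sharp: D##.

D##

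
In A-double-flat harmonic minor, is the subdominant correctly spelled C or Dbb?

Dbb

Each scale degree takes a distinct letter name. Degree 4 of a scale on A must use the letter D.
Dbb and C are enharmonically the same pitch, but only Dbb uses the letter D, so it is the correct spelling here.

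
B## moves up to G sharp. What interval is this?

diminished sixth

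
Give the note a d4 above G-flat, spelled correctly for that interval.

Cbb

A fourth above G lands on the letter C.
A diminished fourth spans 4 semitones, so Gb moves to pitch class 10. On the letter C that is Cbb.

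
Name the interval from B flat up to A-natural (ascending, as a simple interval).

major seventh

Counting letters B–C–D–E–F–G–A gives a seventh.
Bb→A = 11 semitones, exactly the major seventh.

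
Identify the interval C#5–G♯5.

perfect fifth

Counting letters C–D–E–F–G gives a fifth.
C#→G# = 7 semitones, exactly the perfect fifth.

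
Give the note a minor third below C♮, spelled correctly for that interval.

A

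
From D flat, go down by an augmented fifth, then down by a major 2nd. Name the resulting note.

An augmented fifth down from Db is Gbb (letter G, 8 semitones down).
A major second down from Gbb is Fbb (letter F, 2 semitones down).

Fbb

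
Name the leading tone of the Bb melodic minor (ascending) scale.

A

Degree 7 takes the letter 6 steps above B, which is A.
In melodic minor (ascending), degree 7 sits 11 semitones above the tonic. Bb + 11 semitones is pitch class 9, spelled on A as A.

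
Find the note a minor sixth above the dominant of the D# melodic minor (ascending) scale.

F#

The dominant of D# melodic minor (ascending) is A#.
A minor sixth (8 semitones) above A# lands on the letter F, giving F#.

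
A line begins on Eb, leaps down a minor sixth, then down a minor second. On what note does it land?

F#

A minor sixth down from Eb is G (letter G, 8 semitones down).
A minor second down from G is F# (letter F, 1 semitone down).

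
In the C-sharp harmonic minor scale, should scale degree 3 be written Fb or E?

E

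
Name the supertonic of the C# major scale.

The C# major scale runs C# D# E# F# G# A# B#.
Degree 2 is D#.

D#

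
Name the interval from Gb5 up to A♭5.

major second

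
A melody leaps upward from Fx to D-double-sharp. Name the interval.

major sixth

The letter names run F→D, a span of 5 letter steps, so the interval is some kind of sixth.
F## to D## is 9 semitones. A major sixth is 9, so 9 makes it major.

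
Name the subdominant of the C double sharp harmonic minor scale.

F##

The C## harmonic minor scale runs C## D## E# F## G## A# B##.
Degree 4 is F##.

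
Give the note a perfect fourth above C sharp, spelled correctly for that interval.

A fourth above C lands on the letter F.
A perfect fourth spans 5 semitones, so C# moves to pitch class 6. On the letter F that is F#.

F#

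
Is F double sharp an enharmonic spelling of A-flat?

No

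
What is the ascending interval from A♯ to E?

The letter names run A→E, a span of 4 letter steps, so the interval is some kind of fifth.
A# to E is 6 semitones. A perfect fifth is 7, so 6 makes it diminished.

diminished fifth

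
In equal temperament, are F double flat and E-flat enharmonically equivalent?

Yes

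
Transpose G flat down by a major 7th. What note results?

Abb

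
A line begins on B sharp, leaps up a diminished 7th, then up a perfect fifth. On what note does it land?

E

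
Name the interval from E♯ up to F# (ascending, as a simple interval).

minor second

Counting letters E–F gives a second.
E#→F# = 1 semitone, 1 narrower than the major second (2), so minor.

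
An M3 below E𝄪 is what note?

A third below E lands on the letter C.
A major third spans 4 semitones, so E## moves to pitch class 2. On the letter C that is C##.

C##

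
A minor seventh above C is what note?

Bb

A seventh above C lands on the letter B.
A minor seventh spans 10 semitones, so C moves to pitch class 10. On the letter B that is Bb.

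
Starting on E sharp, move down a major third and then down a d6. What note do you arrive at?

E##

A major third down from E# is C# (letter C, 4 semitones down).
A diminished sixth down from C# is E## (letter E, 7 semitones down).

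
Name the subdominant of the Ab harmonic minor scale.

Db

Degree 4 takes the letter 3 steps above A, which is D.
In harmonic minor, degree 4 sits 5 semitones above the tonic. Ab + 5 semitones is pitch class 1, spelled on D as Db.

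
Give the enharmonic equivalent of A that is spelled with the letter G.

A is pitch class 9. The letter G alone is pitch class 7.
To reach pitch class 9 from G requires an offset of +2 semitones, i.e. double sharp: G##.

G##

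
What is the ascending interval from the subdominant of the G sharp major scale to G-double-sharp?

augmented fifth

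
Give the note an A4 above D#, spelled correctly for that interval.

A fourth above D lands on the letter G.
An augmented fourth spans 6 semitones, so D# moves to pitch class 9. On the letter G that is G##.

G##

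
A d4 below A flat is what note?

E

A fourth below A lands on the letter E.
A diminished fourth spans 4 semitones, so Ab moves to pitch class 4. On the letter E that is E.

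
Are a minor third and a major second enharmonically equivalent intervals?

No

A minor third spans 3 semitones; a major second spans 2.
The spans differ, so they are not enharmonic equivalents.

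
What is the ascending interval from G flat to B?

The letter names run G→B, a span of 2 letter steps, so the interval is some kind of third.
Gb to B is 5 semitones. A major third is 4, so 5 makes it augmented.

augmented third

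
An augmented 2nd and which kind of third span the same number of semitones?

minor

An augmented second spans 3 semitones.
A third spanning 3 semitones is minor (the major third is 4).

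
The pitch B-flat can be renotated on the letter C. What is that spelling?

Plain C sits 2 semitones above Bb, so on the letter C the same pitch needs a double flat: Cbb.

Cbb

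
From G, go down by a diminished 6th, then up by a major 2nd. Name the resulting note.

A diminished sixth down from G is B# (letter B, 7 semitones down).
A major second up from B# is C## (letter C, 2 semitones up).

C##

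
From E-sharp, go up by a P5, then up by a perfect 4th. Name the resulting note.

A perfect fifth up from E# is B# (letter B, 7 semitones up).
A perfect fourth up from B# is E# (letter E, 5 semitones up).

E#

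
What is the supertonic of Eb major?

Degree 2 takes the letter 1 step above E, which is F.
In major, degree 2 sits 2 semitones above the tonic. Eb + 2 semitones is pitch class 5, spelled on F as F.

F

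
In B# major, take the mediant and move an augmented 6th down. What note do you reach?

F#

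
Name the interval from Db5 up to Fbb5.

diminished third

The letter names run D→F, a span of 2 letter steps, so the interval is some kind of third.
Db to Fbb is 2 semitones. A major third is 4, so 2 makes it diminished.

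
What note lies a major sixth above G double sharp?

E##

A sixth above G lands on the letter E.
A major sixth spans 9 semitones, so G## moves to pitch class 6. On the letter E that is E##.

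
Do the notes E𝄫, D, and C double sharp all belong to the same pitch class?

Ebb is pitch class 2; D is pitch class 2; C## is pitch class 2.
All spellings map to pitch class 2, so they are enharmonically equivalent.

Yes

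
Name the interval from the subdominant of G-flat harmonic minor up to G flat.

perfect fifth

The subdominant of Gb harmonic minor is Cb.
Cb up to Gb: letters C→G make it a fifth; 7 semitones makes it perfect.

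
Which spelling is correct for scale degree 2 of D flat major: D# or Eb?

Eb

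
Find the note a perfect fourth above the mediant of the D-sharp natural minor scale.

B

The mediant of D# natural minor is F#.
A perfect fourth (5 semitones) above F# lands on the letter B, giving B.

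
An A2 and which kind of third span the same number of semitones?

An augmented second spans 3 semitones.
A third spanning 3 semitones is minor (the major third is 4).

minor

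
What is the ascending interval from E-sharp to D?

The letter names run E→D, a span of 6 letter steps, so the interval is some kind of seventh.
E# to D is 9 semitones. A major seventh is 11, so 9 makes it diminished.

diminished seventh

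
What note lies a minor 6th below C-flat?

Eb

A sixth below C lands on the letter E.
A minor sixth spans 8 semitones, so Cb moves to pitch class 3. On the letter E that is Eb.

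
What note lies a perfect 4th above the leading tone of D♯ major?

The leading tone of D# major is C##.
A perfect fourth (5 semitones) above C## lands on the letter F, giving F##.

F##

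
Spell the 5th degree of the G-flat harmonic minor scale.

Degree 5 takes the letter 4 steps above G, which is D.
In harmonic minor, degree 5 sits 7 semitones above the tonic. Gb + 7 semitones is pitch class 1, spelled on D as Db.

Db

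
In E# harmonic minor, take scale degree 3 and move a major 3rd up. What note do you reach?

B#

Scale degree 3 of E# harmonic minor is G#.
A major third (4 semitones) above G# lands on the letter B, giving B#.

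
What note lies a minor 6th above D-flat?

D up a major sixth is B, so the target letter is B.
From Db, a minor sixth is 8 semitones up: Bbb.

Bbb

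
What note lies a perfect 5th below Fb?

Bbb

A fifth below F lands on the letter B.
A perfect fifth spans 7 semitones, so Fb moves to pitch class 9. On the letter B that is Bbb.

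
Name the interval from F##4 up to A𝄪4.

major third

Counting letters F–G–A gives a third.
F##→A## = 4 semitones, exactly the major third.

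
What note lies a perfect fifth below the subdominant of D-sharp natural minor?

The subdominant of D# natural minor is G#.
A perfect fifth (7 semitones) below G# lands on the letter C, giving C#.

C#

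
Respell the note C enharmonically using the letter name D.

Dbb

C is pitch class 0. The letter D alone is pitch class 2.
To reach pitch class 0 from D requires an offset of -2 semitones, i.e. double flat: Dbb.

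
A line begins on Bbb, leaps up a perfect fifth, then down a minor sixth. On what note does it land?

Ab

A perfect fifth up from Bbb is Fb (letter F, 7 semitones up).
A minor sixth down from Fb is Ab (letter A, 8 semitones down).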